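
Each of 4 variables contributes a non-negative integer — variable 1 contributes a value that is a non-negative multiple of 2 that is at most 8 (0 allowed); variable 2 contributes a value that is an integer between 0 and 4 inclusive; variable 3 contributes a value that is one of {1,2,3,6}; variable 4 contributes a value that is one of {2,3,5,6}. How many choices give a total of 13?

37

The generating function for the choices is (1 + y^2 + y^4 + y^6 + y^8)·(1 + y + y^2 + y^3 + y^4)·(y + y^2 + y^3 + y^6)·(y^2 + y^3 + y^5 + y^6); the count is [y^13].
(1 + y^2 + y^4 + y^6 + y^8) has coefficients 1,0,1,0,1,0,1,0,1 for degrees 0…8.
(1 + y + y^2 + y^3 + y^4) has coefficients 1,1,1,1,1,0,0,0,0,0,0,0,0,0 for degrees 0…13.
Multiplying by (y + y^2 + y^3 + y^6) gives running coefficients 0,1,2,3,3,3,3,2,1,1,1,0,0,0 for degrees 0…13.
Finally multiplying by (y^2 + y^3 + y^5 + y^6), the product of all factors after the first has coefficients 0,0,0,1,3,5,7,9,11,11,9,8,7,4 for degrees 0…13.
[y^13] = 1·4 + 1·8 + 1·11 + 1·9 + 1·5 = 37.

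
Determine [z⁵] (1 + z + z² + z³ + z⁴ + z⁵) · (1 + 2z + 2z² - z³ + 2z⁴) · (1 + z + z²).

16

(1 + z + z² + z³ + z⁴ + z⁵) has coefficients 1,1,1,1,1,1 for degrees 0…5.
(1 + 2z + 2z² - z³ + 2z⁴) has coefficients 1,2,2,-1,2,0 for degrees 0…5.
Finally multiplying by (1 + z + z²), the product of all factors after the first has coefficients 1,3,5,3,3,1 for degrees 0…5.
[z⁵] = 1·1 + 1·3 + 1·3 + 1·5 + 1·3 + 1·1 = 16.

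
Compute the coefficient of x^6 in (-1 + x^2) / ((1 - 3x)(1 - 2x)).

The denominator gives the recurrence a_n = 5a_(n−1) − 6a_(n−2) for n ≥ 3; the numerator fixes a_0 = -1, a_1 = -5, a_2 = -18.
Iterating: -1, -5, -18, -60, -192, -600, -1848, so a_6 = -1848.

-1848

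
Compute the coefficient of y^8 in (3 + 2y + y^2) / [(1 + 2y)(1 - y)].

386

The denominator gives the recurrence a_n = −a_(n−1) + 2a_(n−2) for n ≥ 3; the numerator fixes a_0 = 3, a_1 = -1, a_2 = 8.
Iterating: 3, -1, 8, -10, 26, -46, 98, -190, 386, so a_8 = 386.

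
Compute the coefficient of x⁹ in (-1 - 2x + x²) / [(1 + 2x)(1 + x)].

The denominator gives the recurrence a_n = −3a_(n−1) − 2a_(n−2) for n ≥ 3; the numerator fixes a_0 = -1, a_1 = 1, a_2 = 0.
Iterating: -1, 1, 0, -2, 6, -14, 30, -62, 126, -254, so a_9 = -254.

-254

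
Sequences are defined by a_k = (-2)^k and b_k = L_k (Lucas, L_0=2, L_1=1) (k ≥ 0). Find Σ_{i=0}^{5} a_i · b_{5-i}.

-59

The convolution is the x^5 coefficient of A(x)B(x).
Σ = 1·11 − 2·7 + 4·4 − 8·3 + 16·1 − 32·2 = -59.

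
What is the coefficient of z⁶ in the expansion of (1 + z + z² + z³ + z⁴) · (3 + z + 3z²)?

(1 + z + z² + z³ + z⁴) has coefficients 1,1,1,1,1 for degrees 0…4.
(3 + z + 3z²) has coefficients 3,1,3,0,0,0,0 for degrees 0…6.
[z⁶] = 1·0 + 1·0 + 1·0 + 1·0 + 1·3 = 3.

3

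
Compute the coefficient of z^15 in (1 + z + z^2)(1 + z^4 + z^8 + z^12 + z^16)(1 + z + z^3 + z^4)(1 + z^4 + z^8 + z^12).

(1 + z + z^2) has coefficients 1,1,1 for degrees 0…2.
(1 + z^4 + z^8 + z^12 + z^16) has coefficients 1,0,0,0,1,0,0,0,1,0,0,0,1,0,0,0 for degrees 0…15.
Multiplying by (1 + z + z^3 + z^4) gives running coefficients 1,1,0,1,2,1,0,1,2,1,0,1,2,1,0,1 for degrees 0…15.
Finally multiplying by (1 + z^4 + z^8 + z^12), the product of all factors after the first has coefficients 1,1,0,1,3,2,0,2,5,3,0,3,7,4,0,4 for degrees 0…15.
[z^15] = 1·4 + 1·0 + 1·4 = 8.

8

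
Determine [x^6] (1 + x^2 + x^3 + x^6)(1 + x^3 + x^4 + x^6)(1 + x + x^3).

(1 + x^2 + x^3 + x^6) has coefficients 1,0,1,1,0,0,1 for degrees 0…6.
(1 + x^3 + x^4 + x^6) has coefficients 1,0,0,1,1,0,1 for degrees 0…6.
Finally multiplying by (1 + x + x^3), the product of all factors after the first has coefficients 1,1,0,2,2,1,2 for degrees 0…6.
[x^6] = 1·2 + 1·2 + 1·2 + 1·1 = 7.

7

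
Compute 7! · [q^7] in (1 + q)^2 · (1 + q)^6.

40320

The EGF product rule gives c_7 = Σ_{k_1+k_2=7} C(7; k_1,k_2) · ∏ g_i(k_i), where (1+q)^2 gives the falling factorial (2)_k; (1+q)^6 gives the falling factorial (6)_k.
g_1(k) for k = 0…7: 1, 2, 2, 0, 0, 0, 0, 0.
g_2(k) for k = 0…7: 1, 6, 30, 120, 360, 720, 720, 0.
c_7 = Σ_k C(7,k)·g_1(k)·g_2(7−k) = 7·2·720 + 21·2·720 = 10080 + 30240 = 40320.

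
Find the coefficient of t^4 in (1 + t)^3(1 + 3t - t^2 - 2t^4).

(1 + t)^3 has coefficients 1,3,3,1 for degrees 0…3.
(1 + 3t - t^2 - 2t^4) has coefficients 1,3,-1,0,-2 for degrees 0…4.
[t^4] = 1·(-2) + 3·0 + 3·(-1) + 1·3 = -2.

-2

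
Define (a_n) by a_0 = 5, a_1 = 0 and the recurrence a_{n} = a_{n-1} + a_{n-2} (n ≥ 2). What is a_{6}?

25

The ordinary generating function has denominator 1 - z - z^2.
Iterating the recurrence: a_0,…,a_{6} = 5, 0, 5, 5, 10, 15, 25.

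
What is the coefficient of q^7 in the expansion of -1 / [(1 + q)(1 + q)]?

8

The denominator gives the recurrence a_n = −2a_(n−1) − a_(n−2) for n ≥ 2; the numerator fixes a_0 = -1, a_1 = 2.
Iterating: -1, 2, -3, 4, -5, 6, -7, 8, so a_7 = 8.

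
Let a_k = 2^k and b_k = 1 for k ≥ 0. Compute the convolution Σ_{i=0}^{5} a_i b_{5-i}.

Write out a_i and b_{5-i} for i = 0,…,5 and sum the products.
Σ = 1·1 + 2·1 + 4·1 + 8·1 + 16·1 + 32·1 = 63.

63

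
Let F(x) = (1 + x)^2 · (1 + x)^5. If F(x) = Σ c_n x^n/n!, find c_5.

The EGF product rule gives c_5 = Σ_{k_1+k_2=5} C(5; k_1,k_2) · ∏ g_i(k_i), where (1+x)^2 gives the falling factorial (2)_k; (1+x)^5 gives the falling factorial (5)_k.
g_1(k) for k = 0…5: 1, 2, 2, 0, 0, 0.
g_2(k) for k = 0…5: 1, 5, 20, 60, 120, 120.
c_5 = Σ_k C(5,k)·g_1(k)·g_2(5−k) = 1·1·120 + 5·2·120 + 10·2·60 = 120 + 1200 + 1200 = 2520.

2520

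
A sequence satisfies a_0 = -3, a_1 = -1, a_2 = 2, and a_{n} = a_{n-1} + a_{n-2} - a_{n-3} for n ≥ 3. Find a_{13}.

The ordinary generating function has denominator 1 - t - t^2 + t^3.
Iterating the recurrence: a_0,…,a_{13} = -3, -1, 2, 4, 7, 9, 12, 14, 17, 19, 22, 24, 27, 29.

29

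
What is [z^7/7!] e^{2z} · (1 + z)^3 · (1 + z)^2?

The EGF product rule gives c_7 = Σ_{k_1+k_2+k_3=7} C(7; k_1,k_2,k_3) · ∏ g_i(k_i), where e^{2z} gives (2)^k; (1+z)^3 gives the falling factorial (3)_k; (1+z)^2 gives the falling factorial (2)_k.
g_1(k) for k = 0…7: 1, 2, 4, 8, 16, 32, 64, 128.
g_2(k) for k = 0…7: 1, 3, 6, 6, 0, 0, 0, 0.
g_3(k) for k = 0…7: 1, 2, 2, 0, 0, 0, 0, 0.
First combine the last two factors: h(k) = Σ_j C(k,j)·g_2(j)·g_3(k−j) for k = 0…7: 1, 5, 20, 60, 120, 120, 0, 0.
c_7 = Σ_k C(7,k)·g_1(k)·h(7−k) = 21·4·120 + 35·8·120 + 35·16·60 + 21·32·20 + 7·64·5 + 1·128·1 = 10080 + 33600 + 33600 + 13440 + 2240 + 128 = 93088.

93088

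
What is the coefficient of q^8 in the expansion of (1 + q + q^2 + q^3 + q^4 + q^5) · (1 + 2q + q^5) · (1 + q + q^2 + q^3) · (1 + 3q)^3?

810

(1 + q + q^2 + q^3 + q^4 + q^5) has coefficients 1,1,1,1,1,1 for degrees 0…5.
(1 + 2q + q^5) has coefficients 1,2,0,0,0,1,0,0,0 for degrees 0…8.
Multiplying by (1 + q + q^2 + q^3) gives running coefficients 1,3,3,3,2,1,1,1,1 for degrees 0…8.
Finally multiplying by (1 + 3q)^3, the product of all factors after the first has coefficients 1,12,57,138,191,181,145,91,64 for degrees 0…8.
[q^8] = 1·64 + 1·91 + 1·145 + 1·181 + 1·191 + 1·138 = 810.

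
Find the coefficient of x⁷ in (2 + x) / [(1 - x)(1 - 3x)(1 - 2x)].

21685

Partial fractions give a closed form: a_n = (3/2)·1^n + (21/2)·3^n + (-10)·2^n.
At n = 7: a_7 = 21685.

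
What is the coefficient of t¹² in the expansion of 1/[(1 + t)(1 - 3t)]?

398581

Partial fractions give a closed form: a_n = (1/4)·(-1)^n + (3/4)·3^n.
At n = 12: a_12 = 398581.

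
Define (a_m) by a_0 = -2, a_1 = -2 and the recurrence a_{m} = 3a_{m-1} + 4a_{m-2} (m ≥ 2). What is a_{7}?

-13106

The ordinary generating function has denominator 1 - 3t - 4t^2.
Iterating the recurrence: a_0,…,a_{7} = -2, -2, -14, -50, -206, -818, -3278, -13106.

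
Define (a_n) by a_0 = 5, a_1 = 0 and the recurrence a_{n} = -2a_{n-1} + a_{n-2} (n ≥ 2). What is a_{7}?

-350

The ordinary generating function has denominator 1 + 2t - t^2.
Iterating the recurrence: a_0,…,a_{7} = 5, 0, 5, -10, 25, -60, 145, -350.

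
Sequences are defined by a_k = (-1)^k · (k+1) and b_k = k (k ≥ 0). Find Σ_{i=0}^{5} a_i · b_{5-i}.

3

This is [x^5] in the product of the two ordinary generating functions.
Σ = 1·5 − 2·4 + 3·3 − 4·2 + 5·1 − 6·0 = 3.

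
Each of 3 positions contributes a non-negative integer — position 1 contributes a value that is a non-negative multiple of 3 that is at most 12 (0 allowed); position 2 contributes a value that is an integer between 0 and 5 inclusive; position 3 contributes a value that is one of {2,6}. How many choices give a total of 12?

4

The generating function for the choices is (1 + y³ + y⁶ + y⁹ + y¹²)·(1 + y + y² + y³ + y⁴ + y⁵)·(y² + y⁶); the count is [y¹²].
(1 + y³ + y⁶ + y⁹ + y¹²) has coefficients 1,0,0,1,0,0,1,0,0,1,0,0,1 for degrees 0…12.
(1 + y + y² + y³ + y⁴ + y⁵) has coefficients 1,1,1,1,1,1,0,0,0,0,0,0,0 for degrees 0…12.
Finally multiplying by (y² + y⁶), the product of all factors after the first has coefficients 0,0,1,1,1,1,2,2,1,1,1,1,0 for degrees 0…12.
[y¹²] = 1·0 + 1·1 + 1·2 + 1·1 + 1·0 = 4.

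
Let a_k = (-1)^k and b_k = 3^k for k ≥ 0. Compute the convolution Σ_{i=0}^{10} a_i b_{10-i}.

The convolution is the x^10 coefficient of A(x)B(x).
Σ = 1·59049 − 1·19683 + 1·6561 − 1·2187 + 1·729 − 1·243 + 1·81 − 1·27 + 1·9 − 1·3 + 1·1 = 44287.

44287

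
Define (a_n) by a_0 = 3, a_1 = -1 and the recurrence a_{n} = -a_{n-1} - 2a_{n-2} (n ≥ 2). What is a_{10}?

91

The ordinary generating function has denominator 1 + x + 2x^2.
Iterating the recurrence: a_0,…,a_{10} = 3, -1, -5, 7, 3, -17, 11, 23, -45, -1, 91.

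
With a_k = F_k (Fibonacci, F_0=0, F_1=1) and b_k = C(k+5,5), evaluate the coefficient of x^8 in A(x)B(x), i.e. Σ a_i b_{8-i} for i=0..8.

2683

The convolution is the x^8 coefficient of A(x)B(x).
Σ = 0·1287 + 1·792 + 1·462 + 2·252 + 3·126 + 5·56 + 8·21 + 13·6 + 21·1 = 2683.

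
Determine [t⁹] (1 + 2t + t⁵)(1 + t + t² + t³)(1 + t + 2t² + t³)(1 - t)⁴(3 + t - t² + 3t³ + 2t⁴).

5

(1 + 2t + t⁵) has coefficients 1,2,0,0,0,1 for degrees 0…5.
(1 + t + t² + t³) has coefficients 1,1,1,1,0,0,0,0,0,0 for degrees 0…9.
Multiplying by (1 + t + 2t² + t³) gives running coefficients 1,2,4,5,4,3,1,0,0,0 for degrees 0…9.
Multiplying by (1 - t)⁴ gives running coefficients 1,-2,2,-3,1,3,-3,3,-2,-1 for degrees 0…9.
Finally multiplying by (3 + t - t² + 3t³ + 2t⁴), the product of all factors after the first has coefficients 3,-5,3,-2,-6,15,-12,0,11,-11 for degrees 0…9.
[t⁹] = 1·(-11) + 2·11 + 1·(-6) = 5.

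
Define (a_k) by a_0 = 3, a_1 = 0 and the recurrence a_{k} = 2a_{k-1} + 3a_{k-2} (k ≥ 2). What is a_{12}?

The ordinary generating function has denominator 1 - 2z - 3z^2.
Iterating the recurrence: a_0,…,a_{12} = 3, 0, 9, 18, 63, 180, 549, 1638, 4923, 14760, 44289, 132858, 398583.

398583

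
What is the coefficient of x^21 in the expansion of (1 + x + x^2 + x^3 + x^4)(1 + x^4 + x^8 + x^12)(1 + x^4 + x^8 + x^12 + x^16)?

3

(1 + x + x^2 + x^3 + x^4) has coefficients 1,1,1,1,1 for degrees 0…4.
(1 + x^4 + x^8 + x^12) has coefficients 1,0,0,0,1,0,0,0,1,0,0,0,1,0,0,0,0,0,0,0,0,0 for degrees 0…21.
Finally multiplying by (1 + x^4 + x^8 + x^12 + x^16), the product of all factors after the first has coefficients 1,0,0,0,2,0,0,0,3,0,0,0,4,0,0,0,4,0,0,0,3,0 for degrees 0…21.
[x^21] = 1·0 + 1·3 + 1·0 + 1·0 + 1·0 = 3.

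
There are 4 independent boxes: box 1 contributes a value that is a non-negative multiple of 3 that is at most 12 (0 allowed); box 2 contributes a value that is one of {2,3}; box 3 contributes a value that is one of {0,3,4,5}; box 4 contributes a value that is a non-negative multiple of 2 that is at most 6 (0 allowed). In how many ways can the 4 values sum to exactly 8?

7

The generating function for the choices is (1 + t^3 + t^6 + t^9 + t^12)·(t^2 + t^3)·(1 + t^3 + t^4 + t^5)·(1 + t^2 + t^4 + t^6); the count is [t^8].
(1 + t^3 + t^6 + t^9 + t^12) has coefficients 1,0,0,1,0,0,1,0,0 for degrees 0…8.
(t^2 + t^3) has coefficients 0,0,1,1,0,0,0,0,0 for degrees 0…8.
Multiplying by (1 + t^3 + t^4 + t^5) gives running coefficients 0,0,1,1,0,1,2,2,1 for degrees 0…8.
Finally multiplying by (1 + t^2 + t^4 + t^6), the product of all factors after the first has coefficients 0,0,1,1,1,2,3,4,4 for degrees 0…8.
[t^8] = 1·4 + 1·2 + 1·1 = 7.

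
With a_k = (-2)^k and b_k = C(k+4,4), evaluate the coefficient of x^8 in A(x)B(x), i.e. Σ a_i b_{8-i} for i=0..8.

243

The convolution is the x^8 coefficient of A(x)B(x).
Σ = 1·495 − 2·330 + 4·210 − 8·126 + 16·70 − 32·35 + 64·15 − 128·5 + 256·1 = 243.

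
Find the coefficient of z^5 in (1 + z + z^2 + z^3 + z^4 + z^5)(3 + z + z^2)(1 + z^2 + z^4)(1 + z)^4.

(1 + z + z^2 + z^3 + z^4 + z^5) has coefficients 1,1,1,1,1,1 for degrees 0…5.
(3 + z + z^2) has coefficients 3,1,1,0,0,0 for degrees 0…5.
Multiplying by (1 + z^2 + z^4) gives running coefficients 3,1,4,1,4,1 for degrees 0…5.
Finally multiplying by (1 + z)^4, the product of all factors after the first has coefficients 3,13,26,35,39,40 for degrees 0…5.
[z^5] = 1·40 + 1·39 + 1·35 + 1·26 + 1·13 + 1·3 = 156.

156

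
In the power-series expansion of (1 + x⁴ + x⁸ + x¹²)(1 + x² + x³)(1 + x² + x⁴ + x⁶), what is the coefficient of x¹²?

(1 + x⁴ + x⁸ + x¹²) has coefficients 1,0,0,0,1,0,0,0,1,0,0,0,1 for degrees 0…12.
(1 + x² + x³) has coefficients 1,0,1,1,0,0,0,0,0,0,0,0,0 for degrees 0…12.
Finally multiplying by (1 + x² + x⁴ + x⁶), the product of all factors after the first has coefficients 1,0,2,1,2,1,2,1,1,1,0,0,0 for degrees 0…12.
[x¹²] = 1·0 + 1·1 + 1·2 + 1·1 = 4.

4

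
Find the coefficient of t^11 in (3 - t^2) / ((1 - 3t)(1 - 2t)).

1524010

The denominator gives the recurrence a_n = 5a_(n−1) − 6a_(n−2) for n ≥ 3; the numerator fixes a_0 = 3, a_1 = 15, a_2 = 56.
Iterating: 3, 15, 56, 190, 614, 1930, 5966, 18250, 55454, 167770, 506126, 1524010, so a_11 = 1524010.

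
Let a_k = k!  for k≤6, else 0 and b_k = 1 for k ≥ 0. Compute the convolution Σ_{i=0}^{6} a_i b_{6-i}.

Write out a_i and b_{6-i} for i = 0,…,6 and sum the products.
Σ = 1·1 + 1·1 + 2·1 + 6·1 + 24·1 + 120·1 + 720·1 = 874.

874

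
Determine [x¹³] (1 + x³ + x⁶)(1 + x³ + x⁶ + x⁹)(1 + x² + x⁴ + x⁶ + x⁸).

3

(1 + x³ + x⁶) has coefficients 1,0,0,1,0,0,1 for degrees 0…6.
(1 + x³ + x⁶ + x⁹) has coefficients 1,0,0,1,0,0,1,0,0,1,0,0,0,0 for degrees 0…13.
Finally multiplying by (1 + x² + x⁴ + x⁶ + x⁸), the product of all factors after the first has coefficients 1,0,1,1,1,1,2,1,2,2,1,2,1,1 for degrees 0…13.
[x¹³] = 1·1 + 1·1 + 1·1 = 3.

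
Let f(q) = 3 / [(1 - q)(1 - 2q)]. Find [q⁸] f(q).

The denominator gives the recurrence a_n = 3a_(n−1) − 2a_(n−2) for n ≥ 2; the numerator fixes a_0 = 3, a_1 = 9.
Iterating: 3, 9, 21, 45, 93, 189, 381, 765, 1533, so a_8 = 1533.

1533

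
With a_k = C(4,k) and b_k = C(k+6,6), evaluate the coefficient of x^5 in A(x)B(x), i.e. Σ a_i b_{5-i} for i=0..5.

1925

Write out a_i and b_{5-i} for i = 0,…,5 and sum the products.
Σ = 1·462 + 4·210 + 6·84 + 4·28 + 1·7 + 0·1 = 1925.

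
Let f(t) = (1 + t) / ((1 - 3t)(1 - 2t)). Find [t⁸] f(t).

25476

Partial fractions give a closed form: a_n = (4)·3^n + (-3)·2^n.
At n = 8: a_8 = 25476.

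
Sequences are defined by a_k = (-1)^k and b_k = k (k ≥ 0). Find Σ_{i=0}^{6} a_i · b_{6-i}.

This is [x^6] in the product of the two ordinary generating functions.
Σ = 1·6 − 1·5 + 1·4 − 1·3 + 1·2 − 1·1 + 1·0 = 3.

3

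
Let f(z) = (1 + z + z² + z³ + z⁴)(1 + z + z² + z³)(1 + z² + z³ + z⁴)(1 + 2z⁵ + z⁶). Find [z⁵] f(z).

14

(1 + z + z² + z³ + z⁴) has coefficients 1,1,1,1,1 for degrees 0…4.
(1 + z + z² + z³) has coefficients 1,1,1,1,0,0 for degrees 0…5.
Multiplying by (1 + z² + z³ + z⁴) gives running coefficients 1,1,2,3,3,3 for degrees 0…5.
Finally multiplying by (1 + 2z⁵ + z⁶), the product of all factors after the first has coefficients 1,1,2,3,3,5 for degrees 0…5.
[z⁵] = 1·5 + 1·3 + 1·3 + 1·2 + 1·1 = 14.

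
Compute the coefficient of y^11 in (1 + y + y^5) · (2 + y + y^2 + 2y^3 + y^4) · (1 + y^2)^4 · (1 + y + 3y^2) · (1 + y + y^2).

536

(1 + y + y^5) has coefficients 1,1,0,0,0,1 for degrees 0…5.
(2 + y + y^2 + 2y^3 + y^4) has coefficients 2,1,1,2,1,0,0,0,0,0,0,0 for degrees 0…11.
Multiplying by (1 + y^2)^4 gives running coefficients 2,1,9,6,17,14,18,16,12,9,5,2 for degrees 0…11.
Multiplying by (1 + y + 3y^2) gives running coefficients 2,3,16,18,50,49,83,76,82,69,50,34 for degrees 0…11.
Finally multiplying by (1 + y + y^2), the product of all factors after the first has coefficients 2,5,21,37,84,117,182,208,241,227,201,153 for degrees 0…11.
[y^11] = 1·153 + 1·201 + 1·182 = 536.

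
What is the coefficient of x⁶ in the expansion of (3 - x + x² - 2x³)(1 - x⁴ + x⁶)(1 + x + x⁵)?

2

(3 - x + x² - 2x³) has coefficients 3,-1,1,-2 for degrees 0…3.
(1 - x⁴ + x⁶) has coefficients 1,0,0,0,-1,0,1 for degrees 0…6.
Finally multiplying by (1 + x + x⁵), the product of all factors after the first has coefficients 1,1,0,0,-1,0,1 for degrees 0…6.
[x⁶] = 3·1 − 1·0 + 1·(-1) − 2·0 = 2.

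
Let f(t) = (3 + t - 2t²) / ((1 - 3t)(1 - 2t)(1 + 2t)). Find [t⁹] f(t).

The denominator gives the recurrence a_n = 3a_(n−1) + 4a_(n−2) − 12a_(n−3) for n ≥ 3; the numerator fixes a_0 = 3, a_1 = 10, a_2 = 40.
Iterating: 3, 10, 40, 124, 412, 1252, 3916, 11812, 36076, 108484, so a_9 = 108484.

108484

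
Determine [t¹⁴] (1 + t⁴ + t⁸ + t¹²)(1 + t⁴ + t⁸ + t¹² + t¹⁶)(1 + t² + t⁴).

4

(1 + t⁴ + t⁸ + t¹²) has coefficients 1,0,0,0,1,0,0,0,1,0,0,0,1 for degrees 0…12.
(1 + t⁴ + t⁸ + t¹² + t¹⁶) has coefficients 1,0,0,0,1,0,0,0,1,0,0,0,1,0,0 for degrees 0…14.
Finally multiplying by (1 + t² + t⁴), the product of all factors after the first has coefficients 1,0,1,0,2,0,1,0,2,0,1,0,2,0,1 for degrees 0…14.
[t¹⁴] = 1·1 + 1·1 + 1·1 + 1·1 = 4.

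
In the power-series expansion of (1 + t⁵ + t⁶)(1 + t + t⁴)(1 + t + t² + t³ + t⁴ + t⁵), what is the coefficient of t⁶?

(1 + t⁵ + t⁶) has coefficients 1,0,0,0,0,1,1 for degrees 0…6.
(1 + t + t⁴) has coefficients 1,1,0,0,1,0,0 for degrees 0…6.
Finally multiplying by (1 + t + t² + t³ + t⁴ + t⁵), the product of all factors after the first has coefficients 1,2,2,2,3,3,2 for degrees 0…6.
[t⁶] = 1·2 + 1·2 + 1·1 = 5.

5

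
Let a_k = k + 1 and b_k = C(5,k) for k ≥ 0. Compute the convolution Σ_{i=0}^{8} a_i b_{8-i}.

The convolution is the t^8 coefficient of A(t)B(t).
Σ = 1·0 + 2·0 + 3·0 + 4·1 + 5·5 + 6·10 + 7·10 + 8·5 + 9·1 = 208.

208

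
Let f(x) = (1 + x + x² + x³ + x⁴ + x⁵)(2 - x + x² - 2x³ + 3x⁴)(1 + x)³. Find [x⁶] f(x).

19

(1 + x + x² + x³ + x⁴ + x⁵) has coefficients 1,1,1,1,1,1 for degrees 0…5.
(2 - x + x² - 2x³ + 3x⁴) has coefficients 2,-1,1,-2,3,0,0 for degrees 0…6.
Finally multiplying by (1 + x)³, the product of all factors after the first has coefficients 2,5,4,0,-1,4,7 for degrees 0…6.
[x⁶] = 1·7 + 1·4 + 1·(-1) + 1·0 + 1·4 + 1·5 = 19.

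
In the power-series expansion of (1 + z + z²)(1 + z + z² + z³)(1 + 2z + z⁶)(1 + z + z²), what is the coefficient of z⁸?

(1 + z + z²) has coefficients 1,1,1 for degrees 0…2.
(1 + z + z² + z³) has coefficients 1,1,1,1,0,0,0,0,0 for degrees 0…8.
Multiplying by (1 + 2z + z⁶) gives running coefficients 1,3,3,3,2,0,1,1,1 for degrees 0…8.
Finally multiplying by (1 + z + z²), the product of all factors after the first has coefficients 1,4,7,9,8,5,3,2,3 for degrees 0…8.
[z⁸] = 1·3 + 1·2 + 1·3 = 8.

8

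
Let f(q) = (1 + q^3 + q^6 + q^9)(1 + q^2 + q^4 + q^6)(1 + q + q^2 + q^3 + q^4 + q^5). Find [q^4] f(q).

4

(1 + q^3 + q^6 + q^9) has coefficients 1,0,0,1,0 for degrees 0…4.
(1 + q^2 + q^4 + q^6) has coefficients 1,0,1,0,1 for degrees 0…4.
Finally multiplying by (1 + q + q^2 + q^3 + q^4 + q^5), the product of all factors after the first has coefficients 1,1,2,2,3 for degrees 0…4.
[q^4] = 1·3 + 1·1 = 4.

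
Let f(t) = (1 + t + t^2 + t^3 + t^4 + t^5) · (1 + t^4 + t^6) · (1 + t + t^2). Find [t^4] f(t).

4

(1 + t + t^2 + t^3 + t^4 + t^5) has coefficients 1,1,1,1,1 for degrees 0…4.
(1 + t^4 + t^6) has coefficients 1,0,0,0,1 for degrees 0…4.
Finally multiplying by (1 + t + t^2), the product of all factors after the first has coefficients 1,1,1,0,1 for degrees 0…4.
[t^4] = 1·1 + 1·0 + 1·1 + 1·1 + 1·1 = 4.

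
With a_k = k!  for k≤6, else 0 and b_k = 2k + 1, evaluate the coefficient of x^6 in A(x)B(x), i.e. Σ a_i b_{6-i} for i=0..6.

The convolution is the t^6 coefficient of A(t)B(t).
Σ = 1·13 + 1·11 + 2·9 + 6·7 + 24·5 + 120·3 + 720·1 = 1284.

1284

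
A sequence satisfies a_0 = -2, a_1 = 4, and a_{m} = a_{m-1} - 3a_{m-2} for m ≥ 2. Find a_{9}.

-506

The ordinary generating function has denominator 1 - z + 3z^2.
Iterating the recurrence: a_0,…,a_{9} = -2, 4, 10, -2, -32, -26, 70, 148, -62, -506.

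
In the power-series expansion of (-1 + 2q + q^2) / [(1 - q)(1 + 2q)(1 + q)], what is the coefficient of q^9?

1194

The denominator gives the recurrence a_n = −2a_(n−1) + a_(n−2) + 2a_(n−3) for n ≥ 3; the numerator fixes a_0 = -1, a_1 = 4, a_2 = -8.
Iterating: -1, 4, -8, 18, -36, 74, -148, 298, -596, 1194, so a_9 = 1194.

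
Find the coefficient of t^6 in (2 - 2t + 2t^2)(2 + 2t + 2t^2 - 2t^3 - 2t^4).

-4

(2 - 2t + 2t^2) has coefficients 2,-2,2 for degrees 0…2.
(2 + 2t + 2t^2 - 2t^3 - 2t^4) has coefficients 2,2,2,-2,-2,0,0 for degrees 0…6.
[t^6] = 2·0 − 2·0 + 2·(-2) = -4.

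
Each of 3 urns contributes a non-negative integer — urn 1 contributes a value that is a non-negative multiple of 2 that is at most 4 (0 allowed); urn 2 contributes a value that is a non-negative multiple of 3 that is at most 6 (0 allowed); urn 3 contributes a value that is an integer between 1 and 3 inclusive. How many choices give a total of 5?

The generating function for the choices is (1 + q^2 + q^4)·(1 + q^3 + q^6)·(q + q^2 + q^3); the count is [q^5].
(1 + q^2 + q^4) has coefficients 1,0,1,0,1 for degrees 0…4.
(1 + q^3 + q^6) has coefficients 1,0,0,1,0,0 for degrees 0…5.
Finally multiplying by (q + q^2 + q^3), the product of all factors after the first has coefficients 0,1,1,1,1,1 for degrees 0…5.
[q^5] = 1·1 + 1·1 + 1·1 = 3.

3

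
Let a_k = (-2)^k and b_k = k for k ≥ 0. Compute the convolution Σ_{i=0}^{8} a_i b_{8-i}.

-54

This is [x^8] in the product of the two ordinary generating functions.
Σ = 1·8 − 2·7 + 4·6 − 8·5 + 16·4 − 32·3 + 64·2 − 128·1 + 256·0 = -54.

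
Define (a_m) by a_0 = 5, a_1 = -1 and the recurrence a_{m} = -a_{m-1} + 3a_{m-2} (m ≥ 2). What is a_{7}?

-697

The ordinary generating function has denominator 1 + z - 3z^2.
Iterating the recurrence: a_0,…,a_{7} = 5, -1, 16, -19, 67, -124, 325, -697.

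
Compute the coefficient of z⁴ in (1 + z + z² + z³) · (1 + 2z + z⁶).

(1 + z + z² + z³) has coefficients 1,1,1,1 for degrees 0…3.
(1 + 2z + z⁶) has coefficients 1,2,0,0,0 for degrees 0…4.
[z⁴] = 1·0 + 1·0 + 1·0 + 1·2 = 2.

2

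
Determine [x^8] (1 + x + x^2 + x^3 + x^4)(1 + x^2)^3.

4

(1 + x + x^2 + x^3 + x^4) has coefficients 1,1,1,1,1 for degrees 0…4.
(1 + x^2)^3 has coefficients 1,0,3,0,3,0,1,0,0 for degrees 0…8.
[x^8] = 1·0 + 1·0 + 1·1 + 1·0 + 1·3 = 4.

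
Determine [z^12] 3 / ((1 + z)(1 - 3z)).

1195743

The denominator gives the recurrence a_n = 2a_(n−1) + 3a_(n−2) for n ≥ 2; the numerator fixes a_0 = 3, a_1 = 6.
Iterating: 3, 6, 21, 60, 183, 546, 1641, 4920, 14763, 44286, 132861, 398580, 1195743, so a_12 = 1195743.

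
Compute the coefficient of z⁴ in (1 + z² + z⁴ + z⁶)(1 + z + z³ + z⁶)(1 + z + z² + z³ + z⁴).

(1 + z² + z⁴ + z⁶) has coefficients 1,0,1,0,1 for degrees 0…4.
(1 + z + z³ + z⁶) has coefficients 1,1,0,1,0 for degrees 0…4.
Finally multiplying by (1 + z + z² + z³ + z⁴), the product of all factors after the first has coefficients 1,2,2,3,3 for degrees 0…4.
[z⁴] = 1·3 + 1·2 + 1·1 = 6.

6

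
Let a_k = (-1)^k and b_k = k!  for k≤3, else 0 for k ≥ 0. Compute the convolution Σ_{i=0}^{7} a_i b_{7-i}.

This is [x^7] in the product of the two ordinary generating functions.
Σ = 1·0 − 1·0 + 1·0 − 1·0 + 1·6 − 1·2 + 1·1 − 1·1 = 4.

4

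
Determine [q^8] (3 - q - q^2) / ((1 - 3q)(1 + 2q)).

The denominator gives the recurrence a_n = a_(n−1) + 6a_(n−2) for n ≥ 3; the numerator fixes a_0 = 3, a_1 = 2, a_2 = 19.
Iterating: 3, 2, 19, 31, 145, 331, 1201, 3187, 10393, so a_8 = 10393.

10393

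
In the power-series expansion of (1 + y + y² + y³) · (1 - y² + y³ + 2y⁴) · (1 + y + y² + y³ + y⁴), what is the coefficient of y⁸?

9

(1 + y + y² + y³) has coefficients 1,1,1,1 for degrees 0…3.
(1 - y² + y³ + 2y⁴) has coefficients 1,0,-1,1,2,0,0,0,0 for degrees 0…8.
Finally multiplying by (1 + y + y² + y³ + y⁴), the product of all factors after the first has coefficients 1,1,0,1,3,2,2,3,2 for degrees 0…8.
[y⁸] = 1·2 + 1·3 + 1·2 + 1·2 = 9.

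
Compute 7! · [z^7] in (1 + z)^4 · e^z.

1961

The EGF product rule gives c_7 = Σ_{k_1+k_2=7} C(7; k_1,k_2) · ∏ g_i(k_i), where (1+z)^4 gives the falling factorial (4)_k; e^z gives (1)^k.
g_1(k) for k = 0…7: 1, 4, 12, 24, 24, 0, 0, 0.
g_2(k) for k = 0…7: 1, 1, 1, 1, 1, 1, 1, 1.
c_7 = Σ_k C(7,k)·g_1(k)·g_2(7−k) = 1·1·1 + 7·4·1 + 21·12·1 + 35·24·1 + 35·24·1 = 1 + 28 + 252 + 840 + 840 = 1961.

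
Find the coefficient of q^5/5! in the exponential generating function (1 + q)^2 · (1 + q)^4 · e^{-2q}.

The EGF product rule gives c_5 = Σ_{k_1+k_2+k_3=5} C(5; k_1,k_2,k_3) · ∏ g_i(k_i), where (1+q)^2 gives the falling factorial (2)_k; (1+q)^4 gives the falling factorial (4)_k; e^{-2q} gives (-2)^k.
g_1(k) for k = 0…5: 1, 2, 2, 0, 0, 0.
g_2(k) for k = 0…5: 1, 4, 12, 24, 24, 0.
g_3(k) for k = 0…5: 1, -2, 4, -8, 16, -32.
First combine the last two factors: h(k) = Σ_j C(k,j)·g_2(j)·g_3(k−j) for k = 0…5: 1, 2, 0, -8, 8, 48.
c_5 = Σ_k C(5,k)·g_1(k)·h(5−k) = 1·1·48 + 5·2·8 + 10·2·(-8) = 48 + 80 − 160 = -32.

-32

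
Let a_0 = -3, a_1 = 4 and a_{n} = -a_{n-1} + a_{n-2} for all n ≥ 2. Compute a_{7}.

The ordinary generating function has denominator 1 + z - z^2.
Iterating the recurrence: a_0,…,a_{7} = -3, 4, -7, 11, -18, 29, -47, 76.

76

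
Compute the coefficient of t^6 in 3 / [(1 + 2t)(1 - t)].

The denominator gives the recurrence a_n = −a_(n−1) + 2a_(n−2) for n ≥ 2; the numerator fixes a_0 = 3, a_1 = -3.
Iterating: 3, -3, 9, -15, 33, -63, 129, so a_6 = 129.

129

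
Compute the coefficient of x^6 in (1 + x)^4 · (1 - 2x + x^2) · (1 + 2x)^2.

5

(1 + x)^4 has coefficients 1,4,6,4,1 for degrees 0…4.
(1 - 2x + x^2) has coefficients 1,-2,1,0,0,0,0 for degrees 0…6.
Finally multiplying by (1 + 2x)^2, the product of all factors after the first has coefficients 1,2,-3,-4,4,0,0 for degrees 0…6.
[x^6] = 1·0 + 4·0 + 6·4 + 4·(-4) + 1·(-3) = 5.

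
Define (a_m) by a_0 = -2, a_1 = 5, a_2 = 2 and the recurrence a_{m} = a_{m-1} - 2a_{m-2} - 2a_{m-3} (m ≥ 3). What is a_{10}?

-498

The ordinary generating function has denominator 1 - t + 2t^2 + 2t^3.
Iterating the recurrence: a_0,…,a_{10} = -2, 5, 2, -4, -18, -14, 30, 94, 62, -186, -498.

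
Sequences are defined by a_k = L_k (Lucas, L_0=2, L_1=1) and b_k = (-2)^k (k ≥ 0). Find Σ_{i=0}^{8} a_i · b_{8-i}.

This is [x^8] in the product of the two ordinary generating functions.
Σ = 2·256 + 1·(-128) + 3·64 + 4·(-32) + 7·16 + 11·(-8) + 18·4 + 29·(-2) + 47·1 = 533.

533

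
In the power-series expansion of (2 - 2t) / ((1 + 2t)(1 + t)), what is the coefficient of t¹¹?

The denominator gives the recurrence a_n = −3a_(n−1) − 2a_(n−2) for n ≥ 2; the numerator fixes a_0 = 2, a_1 = -8.
Iterating: 2, -8, 20, -44, 92, -188, 380, -764, 1532, -3068, 6140, -12284, so a_11 = -12284.

-12284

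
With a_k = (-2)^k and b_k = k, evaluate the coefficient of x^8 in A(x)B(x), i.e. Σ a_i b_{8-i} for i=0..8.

Write out a_i and b_{8-i} for i = 0,…,8 and sum the products.
Σ = 1·8 − 2·7 + 4·6 − 8·5 + 16·4 − 32·3 + 64·2 − 128·1 + 256·0 = -54.

-54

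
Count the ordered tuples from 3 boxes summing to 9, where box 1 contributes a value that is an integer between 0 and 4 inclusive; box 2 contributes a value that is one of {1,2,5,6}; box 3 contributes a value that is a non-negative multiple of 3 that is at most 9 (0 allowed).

7

The generating function for the choices is (1 + z + z^2 + z^3 + z^4)·(z + z^2 + z^5 + z^6)·(1 + z^3 + z^6 + z^9); the count is [z^9].
(1 + z + z^2 + z^3 + z^4) has coefficients 1,1,1,1,1 for degrees 0…4.
(z + z^2 + z^5 + z^6) has coefficients 0,1,1,0,0,1,1,0,0,0 for degrees 0…9.
Finally multiplying by (1 + z^3 + z^6 + z^9), the product of all factors after the first has coefficients 0,1,1,0,1,2,1,1,2,1 for degrees 0…9.
[z^9] = 1·1 + 1·2 + 1·1 + 1·1 + 1·2 = 7.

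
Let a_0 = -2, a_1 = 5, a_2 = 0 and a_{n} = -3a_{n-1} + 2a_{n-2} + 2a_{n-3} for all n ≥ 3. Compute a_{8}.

-1328

The ordinary generating function has denominator 1 + 3z - 2z^2 - 2z^3.
Iterating the recurrence: a_0,…,a_{8} = -2, 5, 0, 6, -8, 36, -112, 392, -1328.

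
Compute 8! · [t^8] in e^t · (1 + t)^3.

The EGF product rule gives c_8 = Σ_{k_1+k_2=8} C(8; k_1,k_2) · ∏ g_i(k_i), where e^t gives (1)^k; (1+t)^3 gives the falling factorial (3)_k.
g_1(k) for k = 0…8: 1, 1, 1, 1, 1, 1, 1, 1, 1.
g_2(k) for k = 0…8: 1, 3, 6, 6, 0, 0, 0, 0, 0.
c_8 = Σ_k C(8,k)·g_1(k)·g_2(8−k) = 56·1·6 + 28·1·6 + 8·1·3 + 1·1·1 = 336 + 168 + 24 + 1 = 529.

529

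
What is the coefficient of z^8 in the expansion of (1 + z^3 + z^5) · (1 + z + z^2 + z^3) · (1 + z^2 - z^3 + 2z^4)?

3

(1 + z^3 + z^5) has coefficients 1,0,0,1,0,1 for degrees 0…5.
(1 + z + z^2 + z^3) has coefficients 1,1,1,1,0,0,0,0,0 for degrees 0…8.
Finally multiplying by (1 + z^2 - z^3 + 2z^4), the product of all factors after the first has coefficients 1,1,2,1,2,2,1,2,0 for degrees 0…8.
[z^8] = 1·0 + 1·2 + 1·1 = 3.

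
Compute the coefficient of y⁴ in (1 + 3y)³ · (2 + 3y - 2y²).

(1 + 3y)³ has coefficients 1,9,27,27 for degrees 0…3.
(2 + 3y - 2y²) has coefficients 2,3,-2,0,0 for degrees 0…4.
[y⁴] = 1·0 + 9·0 + 27·(-2) + 27·3 = 27.

27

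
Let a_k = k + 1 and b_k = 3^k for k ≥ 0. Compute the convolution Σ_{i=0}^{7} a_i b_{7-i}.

4916

Write out a_i and b_{7-i} for i = 0,…,7 and sum the products.
Σ = 1·2187 + 2·729 + 3·243 + 4·81 + 5·27 + 6·9 + 7·3 + 8·1 = 4916.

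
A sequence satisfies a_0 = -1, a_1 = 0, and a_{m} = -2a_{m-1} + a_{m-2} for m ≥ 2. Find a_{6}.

-29

The ordinary generating function has denominator 1 + 2y - y^2.
Iterating the recurrence: a_0,…,a_{6} = -1, 0, -1, 2, -5, 12, -29.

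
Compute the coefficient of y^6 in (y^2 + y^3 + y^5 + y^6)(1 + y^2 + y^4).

(y^2 + y^3 + y^5 + y^6) has coefficients 0,0,1,1,0,1,1 for degrees 0…6.
(1 + y^2 + y^4) has coefficients 1,0,1,0,1,0,0 for degrees 0…6.
[y^6] = 1·1 + 1·0 + 1·0 + 1·1 = 2.

2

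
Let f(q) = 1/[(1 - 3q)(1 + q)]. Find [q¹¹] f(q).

Partial fractions give a closed form: a_n = (3/4)·3^n + (1/4)·(-1)^n.
At n = 11: a_11 = 132860.

132860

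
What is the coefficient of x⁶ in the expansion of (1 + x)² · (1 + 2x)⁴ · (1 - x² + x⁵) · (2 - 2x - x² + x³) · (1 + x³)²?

41

(1 + x)² has coefficients 1,2,1 for degrees 0…2.
(1 + 2x)⁴ has coefficients 1,8,24,32,16,0,0 for degrees 0…6.
Multiplying by (1 - x² + x⁵) gives running coefficients 1,8,23,24,-8,-31,-8 for degrees 0…6.
Multiplying by (2 - 2x - x² + x³) gives running coefficients 2,14,29,-5,-79,-47,78 for degrees 0…6.
Finally multiplying by (1 + x³)², the product of all factors after the first has coefficients 2,14,29,-1,-51,11,70 for degrees 0…6.
[x⁶] = 1·70 + 2·11 + 1·(-51) = 41.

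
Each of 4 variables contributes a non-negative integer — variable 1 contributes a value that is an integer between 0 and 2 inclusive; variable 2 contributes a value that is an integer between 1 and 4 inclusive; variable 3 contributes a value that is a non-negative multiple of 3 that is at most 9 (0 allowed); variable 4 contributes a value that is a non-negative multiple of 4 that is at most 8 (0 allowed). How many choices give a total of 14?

The generating function for the choices is (1 + y + y²)·(y + y² + y³ + y⁴)·(1 + y³ + y⁶ + y⁹)·(1 + y⁴ + y⁸); the count is [y¹⁴].
(1 + y + y²) has coefficients 1,1,1 for degrees 0…2.
(y + y² + y³ + y⁴) has coefficients 0,1,1,1,1,0,0,0,0,0,0,0,0,0,0 for degrees 0…14.
Multiplying by (1 + y³ + y⁶ + y⁹) gives running coefficients 0,1,1,1,2,1,1,2,1,1,2,1,1,1,0 for degrees 0…14.
Finally multiplying by (1 + y⁴ + y⁸), the product of all factors after the first has coefficients 0,1,1,1,2,2,2,3,3,3,4,4,4,3,3 for degrees 0…14.
[y¹⁴] = 1·3 + 1·3 + 1·4 = 10.

10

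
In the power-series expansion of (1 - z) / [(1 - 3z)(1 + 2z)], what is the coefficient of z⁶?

330

Partial fractions give a closed form: a_n = (2/5)·3^n + (3/5)·(-2)^n.
At n = 6: a_6 = 330.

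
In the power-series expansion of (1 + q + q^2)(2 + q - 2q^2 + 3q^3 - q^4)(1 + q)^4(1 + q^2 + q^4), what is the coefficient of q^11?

(1 + q + q^2) has coefficients 1,1,1 for degrees 0…2.
(2 + q - 2q^2 + 3q^3 - q^4) has coefficients 2,1,-2,3,-1,0,0,0,0,0,0,0 for degrees 0…11.
Multiplying by (1 + q)^4 gives running coefficients 2,9,14,9,5,7,4,-1,-1,0,0,0 for degrees 0…11.
Finally multiplying by (1 + q^2 + q^4), the product of all factors after the first has coefficients 2,9,16,18,21,25,23,15,8,6,3,-1 for degrees 0…11.
[q^11] = 1·(-1) + 1·3 + 1·6 = 8.

8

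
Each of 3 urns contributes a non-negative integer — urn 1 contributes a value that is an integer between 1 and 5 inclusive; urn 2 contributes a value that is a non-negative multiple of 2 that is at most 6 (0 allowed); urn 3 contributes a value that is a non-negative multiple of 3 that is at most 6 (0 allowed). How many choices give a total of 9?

The generating function for the choices is (y + y^2 + y^3 + y^4 + y^5)·(1 + y^2 + y^4 + y^6)·(1 + y^3 + y^6); the count is [y^9].
(y + y^2 + y^3 + y^4 + y^5) has coefficients 0,1,1,1,1,1 for degrees 0…5.
(1 + y^2 + y^4 + y^6) has coefficients 1,0,1,0,1,0,1,0,0,0 for degrees 0…9.
Finally multiplying by (1 + y^3 + y^6), the product of all factors after the first has coefficients 1,0,1,1,1,1,2,1,1,1 for degrees 0…9.
[y^9] = 1·1 + 1·1 + 1·2 + 1·1 + 1·1 = 6.

6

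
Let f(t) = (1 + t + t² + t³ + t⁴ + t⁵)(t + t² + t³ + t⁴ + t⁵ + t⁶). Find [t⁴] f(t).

(1 + t + t² + t³ + t⁴ + t⁵) has coefficients 1,1,1,1,1 for degrees 0…4.
(t + t² + t³ + t⁴ + t⁵ + t⁶) has coefficients 0,1,1,1,1 for degrees 0…4.
[t⁴] = 1·1 + 1·1 + 1·1 + 1·1 + 1·0 = 4.

4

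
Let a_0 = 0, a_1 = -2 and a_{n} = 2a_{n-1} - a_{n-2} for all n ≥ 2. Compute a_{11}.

-22

The ordinary generating function has denominator 1 - 2x + x^2.
Iterating the recurrence: a_0,…,a_{11} = 0, -2, -4, -6, -8, -10, -12, -14, -16, -18, -20, -22.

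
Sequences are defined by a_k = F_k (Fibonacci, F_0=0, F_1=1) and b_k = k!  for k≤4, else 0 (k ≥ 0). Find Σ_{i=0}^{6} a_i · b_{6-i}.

55

Write out a_i and b_{6-i} for i = 0,…,6 and sum the products.
Σ = 0·0 + 1·0 + 1·24 + 2·6 + 3·2 + 5·1 + 8·1 = 55.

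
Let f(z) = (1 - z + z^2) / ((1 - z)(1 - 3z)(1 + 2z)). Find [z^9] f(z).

13539

Partial fractions give a closed form: a_n = (-1/6)·1^n + (7/10)·3^n + (7/15)·(-2)^n.
At n = 9: a_9 = 13539.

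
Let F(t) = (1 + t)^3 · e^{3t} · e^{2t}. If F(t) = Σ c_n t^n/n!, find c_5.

The EGF product rule gives c_5 = Σ_{k_1+k_2+k_3=5} C(5; k_1,k_2,k_3) · ∏ g_i(k_i), where (1+t)^3 gives the falling factorial (3)_k; e^{3t} gives (3)^k; e^{2t} gives (2)^k.
g_1(k) for k = 0…5: 1, 3, 6, 6, 0, 0.
g_2(k) for k = 0…5: 1, 3, 9, 27, 81, 243.
g_3(k) for k = 0…5: 1, 2, 4, 8, 16, 32.
First combine the last two factors: h(k) = Σ_j C(k,j)·g_2(j)·g_3(k−j) for k = 0…5: 1, 5, 25, 125, 625, 3125.
c_5 = Σ_k C(5,k)·g_1(k)·h(5−k) = 1·1·3125 + 5·3·625 + 10·6·125 + 10·6·25 = 3125 + 9375 + 7500 + 1500 = 21500.

21500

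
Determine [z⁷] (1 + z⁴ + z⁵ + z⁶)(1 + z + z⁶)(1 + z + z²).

6

(1 + z⁴ + z⁵ + z⁶) has coefficients 1,0,0,0,1,1,1 for degrees 0…6.
(1 + z + z⁶) has coefficients 1,1,0,0,0,0,1,0 for degrees 0…7.
Finally multiplying by (1 + z + z²), the product of all factors after the first has coefficients 1,2,2,1,0,0,1,1 for degrees 0…7.
[z⁷] = 1·1 + 1·1 + 1·2 + 1·2 = 6.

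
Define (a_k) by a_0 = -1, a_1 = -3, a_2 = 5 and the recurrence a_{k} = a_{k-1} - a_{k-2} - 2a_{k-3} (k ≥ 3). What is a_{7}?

The ordinary generating function has denominator 1 - t + t^2 + 2t^3.
Iterating the recurrence: a_0,…,a_{7} = -1, -3, 5, 10, 11, -9, -40, -53.

-53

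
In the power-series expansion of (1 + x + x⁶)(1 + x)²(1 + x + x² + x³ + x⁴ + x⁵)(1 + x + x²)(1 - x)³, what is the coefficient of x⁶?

(1 + x + x⁶) has coefficients 1,1,0,0,0,0,1 for degrees 0…6.
(1 + x)² has coefficients 1,2,1,0,0,0,0 for degrees 0…6.
Multiplying by (1 + x + x² + x³ + x⁴ + x⁵) gives running coefficients 1,3,4,4,4,4,3 for degrees 0…6.
Multiplying by (1 + x + x²) gives running coefficients 1,4,8,11,12,12,11 for degrees 0…6.
Finally multiplying by (1 - x)³, the product of all factors after the first has coefficients 1,1,-1,-2,-1,1,0 for degrees 0…6.
[x⁶] = 1·0 + 1·1 + 1·1 = 2.

2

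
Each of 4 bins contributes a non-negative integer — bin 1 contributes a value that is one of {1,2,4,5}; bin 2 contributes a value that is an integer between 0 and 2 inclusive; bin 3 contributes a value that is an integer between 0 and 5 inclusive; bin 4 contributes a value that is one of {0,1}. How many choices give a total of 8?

The generating function for the choices is (z + z² + z⁴ + z⁵)·(1 + z + z²)·(1 + z + z² + z³ + z⁴ + z⁵)·(1 + z); the count is [z⁸].
(z + z² + z⁴ + z⁵) has coefficients 0,1,1,0,1,1 for degrees 0…5.
(1 + z + z²) has coefficients 1,1,1,0,0,0,0,0,0 for degrees 0…8.
Multiplying by (1 + z + z² + z³ + z⁴ + z⁵) gives running coefficients 1,2,3,3,3,3,2,1,0 for degrees 0…8.
Finally multiplying by (1 + z), the product of all factors after the first has coefficients 1,3,5,6,6,6,5,3,1 for degrees 0…8.
[z⁸] = 1·3 + 1·5 + 1·6 + 1·6 = 20.

20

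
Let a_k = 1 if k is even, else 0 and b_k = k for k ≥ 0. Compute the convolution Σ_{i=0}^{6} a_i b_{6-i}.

12

The convolution is the t^6 coefficient of A(t)B(t).
Σ = 1·6 + 0·5 + 1·4 + 0·3 + 1·2 + 0·1 + 1·0 = 12.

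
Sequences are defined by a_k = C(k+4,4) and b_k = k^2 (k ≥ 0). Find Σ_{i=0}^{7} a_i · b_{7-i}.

2508

This is [x^7] in the product of the two ordinary generating functions.
Σ = 1·49 + 5·36 + 15·25 + 35·16 + 70·9 + 126·4 + 210·1 + 330·0 = 2508.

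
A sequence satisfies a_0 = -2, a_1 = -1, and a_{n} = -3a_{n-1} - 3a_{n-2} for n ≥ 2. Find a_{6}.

The ordinary generating function has denominator 1 + 3x + 3x^2.
Iterating the recurrence: a_0,…,a_{6} = -2, -1, 9, -24, 45, -63, 54.

54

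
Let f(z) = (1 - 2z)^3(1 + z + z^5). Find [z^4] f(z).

-8

(1 - 2z)^3 has coefficients 1,-6,12,-8 for degrees 0…3.
(1 + z + z^5) has coefficients 1,1,0,0,0 for degrees 0…4.
[z^4] = 1·0 − 6·0 + 12·0 − 8·1 = -8.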